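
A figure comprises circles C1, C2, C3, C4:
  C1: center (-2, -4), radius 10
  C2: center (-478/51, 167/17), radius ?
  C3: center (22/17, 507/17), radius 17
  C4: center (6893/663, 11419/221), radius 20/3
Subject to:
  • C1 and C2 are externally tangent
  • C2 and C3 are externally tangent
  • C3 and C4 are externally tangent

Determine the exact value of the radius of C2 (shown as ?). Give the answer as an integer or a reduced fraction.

17/3

1. [ext C1·C2]  r_C2² + 20r_C2 − 1309/9 = 0  ⇒  r_C2 = 17/3 (r>0 drops 1)
2. [ext C2·C3]  r_C2² + 34r_C2 − 2023/9 = 0  ⇒  r_C2 = 17/3 (r>0 drops 1)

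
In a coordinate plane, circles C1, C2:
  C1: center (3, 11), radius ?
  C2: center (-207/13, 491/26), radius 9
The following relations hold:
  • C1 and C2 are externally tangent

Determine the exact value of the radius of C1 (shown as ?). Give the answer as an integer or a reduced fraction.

1. [ext C1·C2]  r_C1² + 18r_C1 − 1357/4 = 0  ⇒  r_C1 = 23/2 (r>0 drops 1)

23/2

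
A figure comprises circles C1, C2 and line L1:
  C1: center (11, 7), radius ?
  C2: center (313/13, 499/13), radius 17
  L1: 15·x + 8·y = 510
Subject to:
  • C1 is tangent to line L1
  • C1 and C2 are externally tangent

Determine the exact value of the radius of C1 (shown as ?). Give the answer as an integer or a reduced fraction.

1. [C1‖L1]  r_C1² − 289 = 0  ⇒  r_C1 = 17 (r>0 drops 1)
2. [ext C1·C2]  r_C1² + 34r_C1 − 867 = 0  ⇒  r_C1 = 17 (r>0 drops 1)

17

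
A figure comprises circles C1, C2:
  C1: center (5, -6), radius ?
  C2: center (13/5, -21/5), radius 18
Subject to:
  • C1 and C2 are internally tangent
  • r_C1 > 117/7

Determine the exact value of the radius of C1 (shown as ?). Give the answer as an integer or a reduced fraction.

1. [int C1,C2]  r_C1² − 36r_C1 + 315 = 0  ⇒  r_C1 = 15 or 21
2. given r_C1 > 117/7: keep 21

21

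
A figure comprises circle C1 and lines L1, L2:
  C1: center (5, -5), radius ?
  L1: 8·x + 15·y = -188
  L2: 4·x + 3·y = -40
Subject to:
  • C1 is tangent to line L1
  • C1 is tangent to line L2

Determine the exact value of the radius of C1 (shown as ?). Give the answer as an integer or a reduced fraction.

1. [C1‖L1]  r_C1² − 81 = 0  ⇒  r_C1 = 9 (r>0 drops 1)
2. [C1‖L2]  r_C1² − 81 = 0  ⇒  r_C1 = 9 (r>0 drops 1)

9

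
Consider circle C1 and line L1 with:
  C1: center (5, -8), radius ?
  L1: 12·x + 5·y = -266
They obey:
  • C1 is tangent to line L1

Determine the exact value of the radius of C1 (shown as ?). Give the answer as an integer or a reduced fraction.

22

1. [C1‖L1]  r_C1² − 484 = 0  ⇒  r_C1 = 22 (r>0 drops 1)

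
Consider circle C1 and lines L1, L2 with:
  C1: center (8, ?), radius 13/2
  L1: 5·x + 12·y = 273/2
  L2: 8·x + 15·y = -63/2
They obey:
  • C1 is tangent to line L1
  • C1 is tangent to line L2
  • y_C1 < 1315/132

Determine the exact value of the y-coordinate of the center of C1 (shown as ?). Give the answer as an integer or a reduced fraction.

1. [C1‖L1]  y_C1² − (193/12)y_C1 + 181/12 = 0  ⇒  y_C1 = 1 or 181/12
2. [C1‖L2]  y_C1² + (191/15)y_C1 − 206/15 = 0  ⇒  y_C1 = -206/15 or 1

1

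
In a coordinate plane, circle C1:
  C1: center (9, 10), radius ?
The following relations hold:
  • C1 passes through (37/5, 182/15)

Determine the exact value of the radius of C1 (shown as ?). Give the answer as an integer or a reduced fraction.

1. [C1∋P]  r_C1² − 64/9 = 0  ⇒  r_C1 = 8/3 (r>0 drops 1)

8/3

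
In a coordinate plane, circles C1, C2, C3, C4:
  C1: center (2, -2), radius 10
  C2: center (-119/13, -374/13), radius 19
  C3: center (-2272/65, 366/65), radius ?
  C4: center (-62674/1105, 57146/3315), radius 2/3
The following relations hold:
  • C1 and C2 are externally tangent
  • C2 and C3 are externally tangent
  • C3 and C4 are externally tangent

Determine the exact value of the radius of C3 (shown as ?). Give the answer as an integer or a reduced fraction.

24

1. [ext C2·C3]  r_C3² + 38r_C3 − 1488 = 0  ⇒  r_C3 = 24 (r>0 drops 1)
2. [ext C3·C4]  r_C3² + (4/3)r_C3 − 608 = 0  ⇒  r_C3 = 24 (r>0 drops 1)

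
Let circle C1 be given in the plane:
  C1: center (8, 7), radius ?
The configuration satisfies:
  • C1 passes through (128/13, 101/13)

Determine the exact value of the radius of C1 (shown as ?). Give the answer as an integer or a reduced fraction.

2

1. [C1∋P]  r_C1² − 4 = 0  ⇒  r_C1 = 2 (r>0 drops 1)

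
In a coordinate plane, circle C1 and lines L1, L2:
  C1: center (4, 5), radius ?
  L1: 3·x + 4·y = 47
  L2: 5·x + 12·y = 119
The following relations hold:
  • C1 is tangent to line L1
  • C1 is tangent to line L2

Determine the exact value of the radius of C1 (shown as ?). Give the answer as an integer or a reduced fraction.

3

1. [C1‖L1]  r_C1² − 9 = 0  ⇒  r_C1 = 3 (r>0 drops 1)
2. [C1‖L2]  r_C1² − 9 = 0  ⇒  r_C1 = 3 (r>0 drops 1)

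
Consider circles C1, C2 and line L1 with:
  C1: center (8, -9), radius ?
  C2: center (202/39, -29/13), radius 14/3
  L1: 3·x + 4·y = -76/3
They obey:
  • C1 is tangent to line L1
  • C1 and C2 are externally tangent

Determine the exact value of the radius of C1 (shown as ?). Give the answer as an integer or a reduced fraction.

1. [C1‖L1]  r_C1² − 64/9 = 0  ⇒  r_C1 = 8/3 (r>0 drops 1)
2. [ext C1·C2]  r_C1² + (28/3)r_C1 − 32 = 0  ⇒  r_C1 = 8/3 (r>0 drops 1)

8/3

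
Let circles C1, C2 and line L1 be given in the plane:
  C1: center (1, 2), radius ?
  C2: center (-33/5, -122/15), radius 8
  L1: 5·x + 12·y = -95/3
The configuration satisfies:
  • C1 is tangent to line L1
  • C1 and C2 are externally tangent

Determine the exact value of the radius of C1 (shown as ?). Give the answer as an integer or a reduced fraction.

1. [C1‖L1]  r_C1² − 196/9 = 0  ⇒  r_C1 = 14/3 (r>0 drops 1)
2. [ext C1·C2]  r_C1² + 16r_C1 − 868/9 = 0  ⇒  r_C1 = 14/3 (r>0 drops 1)

14/3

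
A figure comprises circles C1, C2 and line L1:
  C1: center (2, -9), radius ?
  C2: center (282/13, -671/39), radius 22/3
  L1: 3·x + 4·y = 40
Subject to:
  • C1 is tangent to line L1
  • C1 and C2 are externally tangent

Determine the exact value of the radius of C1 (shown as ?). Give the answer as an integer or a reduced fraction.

14

1. [C1‖L1]  r_C1² − 196 = 0  ⇒  r_C1 = 14 (r>0 drops 1)
2. [ext C1·C2]  r_C1² + (44/3)r_C1 − 1204/3 = 0  ⇒  r_C1 = 14 (r>0 drops 1)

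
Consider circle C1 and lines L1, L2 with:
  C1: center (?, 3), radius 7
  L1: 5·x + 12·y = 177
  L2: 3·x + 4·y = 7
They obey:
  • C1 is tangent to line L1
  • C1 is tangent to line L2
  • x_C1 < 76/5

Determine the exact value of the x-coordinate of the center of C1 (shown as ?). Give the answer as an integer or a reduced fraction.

10

1. [C1‖L1]  x_C1² − (282/5)x_C1 + 464 = 0  ⇒  x_C1 = 10 or 232/5
2. [C1‖L2]  x_C1² + (10/3)x_C1 − 400/3 = 0  ⇒  x_C1 = -40/3 or 10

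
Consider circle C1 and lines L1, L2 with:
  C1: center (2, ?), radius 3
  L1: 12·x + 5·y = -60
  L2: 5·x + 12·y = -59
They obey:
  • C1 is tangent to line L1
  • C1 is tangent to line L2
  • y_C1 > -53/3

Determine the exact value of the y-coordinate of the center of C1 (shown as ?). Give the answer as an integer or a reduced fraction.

1. [C1‖L1]  y_C1² + (168/5)y_C1 + 1107/5 = 0  ⇒  y_C1 = -123/5 or -9
2. [C1‖L2]  y_C1² + (23/2)y_C1 + 45/2 = 0  ⇒  y_C1 = -9 or -5/2

-9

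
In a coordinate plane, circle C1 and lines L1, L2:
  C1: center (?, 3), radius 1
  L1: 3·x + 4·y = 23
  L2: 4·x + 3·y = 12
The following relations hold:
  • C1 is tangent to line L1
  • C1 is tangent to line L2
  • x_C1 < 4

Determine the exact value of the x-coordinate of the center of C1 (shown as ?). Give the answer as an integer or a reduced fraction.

1. [C1‖L1]  x_C1² − (22/3)x_C1 + 32/3 = 0  ⇒  x_C1 = 2 or 16/3
2. [C1‖L2]  x_C1² − (3/2)x_C1 − 1 = 0  ⇒  x_C1 = -1/2 or 2

2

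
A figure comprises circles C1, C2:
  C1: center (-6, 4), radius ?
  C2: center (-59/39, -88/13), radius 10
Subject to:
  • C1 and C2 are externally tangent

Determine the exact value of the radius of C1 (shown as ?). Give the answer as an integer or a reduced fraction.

1. [ext C1·C2]  r_C1² + 20r_C1 − 325/9 = 0  ⇒  r_C1 = 5/3 (r>0 drops 1)

5/3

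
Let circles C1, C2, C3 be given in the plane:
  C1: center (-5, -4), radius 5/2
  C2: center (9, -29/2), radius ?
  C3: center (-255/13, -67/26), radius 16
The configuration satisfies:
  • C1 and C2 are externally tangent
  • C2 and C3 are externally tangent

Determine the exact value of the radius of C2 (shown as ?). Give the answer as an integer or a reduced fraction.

1. [ext C1·C2]  r_C2² + 5r_C2 − 300 = 0  ⇒  r_C2 = 15 (r>0 drops 1)
2. [ext C2·C3]  r_C2² + 32r_C2 − 705 = 0  ⇒  r_C2 = 15 (r>0 drops 1)

15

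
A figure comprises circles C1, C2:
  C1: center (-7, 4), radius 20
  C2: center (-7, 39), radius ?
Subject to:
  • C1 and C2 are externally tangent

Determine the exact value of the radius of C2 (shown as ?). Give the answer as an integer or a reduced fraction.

1. [ext C1·C2]  r_C2² + 40r_C2 − 825 = 0  ⇒  r_C2 = 15 (r>0 drops 1)

15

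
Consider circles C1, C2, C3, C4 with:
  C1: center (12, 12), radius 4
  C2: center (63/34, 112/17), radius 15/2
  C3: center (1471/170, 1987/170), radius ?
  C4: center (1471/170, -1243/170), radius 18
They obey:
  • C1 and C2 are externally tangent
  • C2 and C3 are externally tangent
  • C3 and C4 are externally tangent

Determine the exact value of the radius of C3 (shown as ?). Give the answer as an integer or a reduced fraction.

1

1. [ext C2·C3]  r_C3² + 15r_C3 − 16 = 0  ⇒  r_C3 = 1 (r>0 drops 1)
2. [ext C3·C4]  r_C3² + 36r_C3 − 37 = 0  ⇒  r_C3 = 1 (r>0 drops 1)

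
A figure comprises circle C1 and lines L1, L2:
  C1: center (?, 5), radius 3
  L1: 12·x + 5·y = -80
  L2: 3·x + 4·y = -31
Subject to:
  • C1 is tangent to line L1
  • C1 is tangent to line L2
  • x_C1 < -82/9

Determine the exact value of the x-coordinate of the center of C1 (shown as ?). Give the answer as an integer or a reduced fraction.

1. [C1‖L1]  x_C1² + (35/2)x_C1 + 66 = 0  ⇒  x_C1 = -12 or -11/2
2. [C1‖L2]  x_C1² + 34x_C1 + 264 = 0  ⇒  x_C1 = -22 or -12

-12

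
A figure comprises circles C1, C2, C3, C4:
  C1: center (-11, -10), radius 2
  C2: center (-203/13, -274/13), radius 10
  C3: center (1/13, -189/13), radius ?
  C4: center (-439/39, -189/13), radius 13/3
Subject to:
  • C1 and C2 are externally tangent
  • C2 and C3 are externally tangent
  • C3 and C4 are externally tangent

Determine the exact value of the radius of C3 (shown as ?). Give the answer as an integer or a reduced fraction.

1. [ext C2·C3]  r_C3² + 20r_C3 − 189 = 0  ⇒  r_C3 = 7 (r>0 drops 1)
2. [ext C3·C4]  r_C3² + (26/3)r_C3 − 329/3 = 0  ⇒  r_C3 = 7 (r>0 drops 1)

7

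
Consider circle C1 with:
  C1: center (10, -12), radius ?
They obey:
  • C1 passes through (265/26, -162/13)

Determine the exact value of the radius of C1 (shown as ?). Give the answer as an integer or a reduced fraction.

1/2

1. [C1∋P]  r_C1² − 1/4 = 0  ⇒  r_C1 = 1/2 (r>0 drops 1)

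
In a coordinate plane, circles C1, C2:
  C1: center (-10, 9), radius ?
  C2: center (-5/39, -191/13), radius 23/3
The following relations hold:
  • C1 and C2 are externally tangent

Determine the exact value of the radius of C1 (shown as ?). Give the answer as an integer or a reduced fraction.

1. [ext C1·C2]  r_C1² + (46/3)r_C1 − 600 = 0  ⇒  r_C1 = 18 (r>0 drops 1)

18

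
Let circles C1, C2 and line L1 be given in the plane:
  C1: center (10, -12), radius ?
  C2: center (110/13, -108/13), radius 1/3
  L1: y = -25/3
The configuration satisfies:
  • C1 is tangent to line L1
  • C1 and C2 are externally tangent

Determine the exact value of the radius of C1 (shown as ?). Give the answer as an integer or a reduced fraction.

11/3

1. [C1‖L1]  r_C1² − 121/9 = 0  ⇒  r_C1 = 11/3 (r>0 drops 1)
2. [ext C1·C2]  r_C1² + (2/3)r_C1 − 143/9 = 0  ⇒  r_C1 = 11/3 (r>0 drops 1)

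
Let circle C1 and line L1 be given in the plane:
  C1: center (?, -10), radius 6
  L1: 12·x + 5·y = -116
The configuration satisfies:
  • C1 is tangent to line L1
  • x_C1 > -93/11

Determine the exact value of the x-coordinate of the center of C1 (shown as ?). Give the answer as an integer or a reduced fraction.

1. [C1‖L1]  x_C1² + 11x_C1 − 12 = 0  ⇒  x_C1 = -12 or 1
2. given x_C1 > -93/11: keep 1

1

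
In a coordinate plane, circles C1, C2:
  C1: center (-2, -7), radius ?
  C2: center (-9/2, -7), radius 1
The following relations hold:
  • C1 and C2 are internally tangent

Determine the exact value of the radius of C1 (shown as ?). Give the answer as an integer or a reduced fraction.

1. [int C1,C2]  r_C1² − 2r_C1 − 21/4 = 0  ⇒  r_C1 = 7/2 (r>0 drops 1)

7/2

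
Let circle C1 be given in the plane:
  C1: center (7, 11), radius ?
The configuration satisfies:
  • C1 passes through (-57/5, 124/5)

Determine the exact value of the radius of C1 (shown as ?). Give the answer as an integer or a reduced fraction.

23

1. [C1∋P]  r_C1² − 529 = 0  ⇒  r_C1 = 23 (r>0 drops 1)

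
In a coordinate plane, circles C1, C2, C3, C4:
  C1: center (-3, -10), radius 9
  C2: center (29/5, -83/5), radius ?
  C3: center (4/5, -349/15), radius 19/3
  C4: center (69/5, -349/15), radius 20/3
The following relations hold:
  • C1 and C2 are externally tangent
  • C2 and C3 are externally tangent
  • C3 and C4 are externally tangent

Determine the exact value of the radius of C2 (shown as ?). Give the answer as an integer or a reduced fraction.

1. [ext C1·C2]  r_C2² + 18r_C2 − 40 = 0  ⇒  r_C2 = 2 (r>0 drops 1)
2. [ext C2·C3]  r_C2² + (38/3)r_C2 − 88/3 = 0  ⇒  r_C2 = 2 (r>0 drops 1)

2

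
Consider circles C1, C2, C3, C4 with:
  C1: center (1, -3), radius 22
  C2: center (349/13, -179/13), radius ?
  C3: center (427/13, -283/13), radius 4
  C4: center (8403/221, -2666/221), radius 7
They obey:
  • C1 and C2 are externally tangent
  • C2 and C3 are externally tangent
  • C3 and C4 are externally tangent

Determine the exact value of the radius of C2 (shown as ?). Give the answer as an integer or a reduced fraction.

1. [ext C1·C2]  r_C2² + 44r_C2 − 300 = 0  ⇒  r_C2 = 6 (r>0 drops 1)
2. [ext C2·C3]  r_C2² + 8r_C2 − 84 = 0  ⇒  r_C2 = 6 (r>0 drops 1)

6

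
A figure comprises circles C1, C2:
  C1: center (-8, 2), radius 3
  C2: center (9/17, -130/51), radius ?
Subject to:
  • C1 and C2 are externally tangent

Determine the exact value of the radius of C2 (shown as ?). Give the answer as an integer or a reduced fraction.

1. [ext C1·C2]  r_C2² + 6r_C2 − 760/9 = 0  ⇒  r_C2 = 20/3 (r>0 drops 1)

20/3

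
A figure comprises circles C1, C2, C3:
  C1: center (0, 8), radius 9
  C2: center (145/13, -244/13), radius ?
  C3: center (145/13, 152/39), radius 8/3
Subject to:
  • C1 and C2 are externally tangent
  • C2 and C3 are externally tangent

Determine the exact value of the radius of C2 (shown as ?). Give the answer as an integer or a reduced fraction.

1. [ext C1·C2]  r_C2² + 18r_C2 − 760 = 0  ⇒  r_C2 = 20 (r>0 drops 1)
2. [ext C2·C3]  r_C2² + (16/3)r_C2 − 1520/3 = 0  ⇒  r_C2 = 20 (r>0 drops 1)

20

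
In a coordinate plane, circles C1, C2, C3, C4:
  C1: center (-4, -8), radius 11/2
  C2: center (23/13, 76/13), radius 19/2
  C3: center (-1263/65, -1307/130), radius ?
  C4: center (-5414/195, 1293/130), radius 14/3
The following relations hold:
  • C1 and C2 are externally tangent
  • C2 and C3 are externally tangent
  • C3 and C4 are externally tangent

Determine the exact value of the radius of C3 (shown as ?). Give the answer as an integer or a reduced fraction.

1. [ext C2·C3]  r_C3² + 19r_C3 − 612 = 0  ⇒  r_C3 = 17 (r>0 drops 1)
2. [ext C3·C4]  r_C3² + (28/3)r_C3 − 1343/3 = 0  ⇒  r_C3 = 17 (r>0 drops 1)

17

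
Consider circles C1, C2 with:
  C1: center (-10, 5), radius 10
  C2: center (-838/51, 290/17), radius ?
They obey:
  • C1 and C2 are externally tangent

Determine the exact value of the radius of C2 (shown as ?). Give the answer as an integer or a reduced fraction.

1. [ext C1·C2]  r_C2² + 20r_C2 − 781/9 = 0  ⇒  r_C2 = 11/3 (r>0 drops 1)

11/3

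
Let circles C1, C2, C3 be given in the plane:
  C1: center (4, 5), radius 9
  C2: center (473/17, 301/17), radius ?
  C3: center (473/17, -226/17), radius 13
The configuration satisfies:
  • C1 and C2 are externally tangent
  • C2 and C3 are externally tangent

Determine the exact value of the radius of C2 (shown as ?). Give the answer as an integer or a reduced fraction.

18

1. [ext C1·C2]  r_C2² + 18r_C2 − 648 = 0  ⇒  r_C2 = 18 (r>0 drops 1)
2. [ext C2·C3]  r_C2² + 26r_C2 − 792 = 0  ⇒  r_C2 = 18 (r>0 drops 1)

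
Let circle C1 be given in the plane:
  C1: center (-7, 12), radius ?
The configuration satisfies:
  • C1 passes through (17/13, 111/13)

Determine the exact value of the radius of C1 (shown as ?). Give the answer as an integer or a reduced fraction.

1. [C1∋P]  r_C1² − 81 = 0  ⇒  r_C1 = 9 (r>0 drops 1)

9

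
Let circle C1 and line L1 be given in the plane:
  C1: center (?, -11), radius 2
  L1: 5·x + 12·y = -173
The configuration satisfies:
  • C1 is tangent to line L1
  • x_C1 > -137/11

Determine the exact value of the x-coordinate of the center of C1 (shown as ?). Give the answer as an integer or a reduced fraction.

-3

1. [C1‖L1]  x_C1² + (82/5)x_C1 + 201/5 = 0  ⇒  x_C1 = -67/5 or -3
2. given x_C1 > -137/11: keep -3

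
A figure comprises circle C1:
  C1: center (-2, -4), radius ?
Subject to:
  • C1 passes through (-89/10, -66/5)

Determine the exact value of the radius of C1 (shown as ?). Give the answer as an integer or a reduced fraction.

23/2

1. [C1∋P]  r_C1² − 529/4 = 0  ⇒  r_C1 = 23/2 (r>0 drops 1)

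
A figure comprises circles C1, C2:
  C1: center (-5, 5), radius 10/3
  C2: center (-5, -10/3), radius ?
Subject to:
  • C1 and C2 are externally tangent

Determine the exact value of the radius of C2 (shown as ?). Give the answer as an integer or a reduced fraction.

5

1. [ext C1·C2]  r_C2² + (20/3)r_C2 − 175/3 = 0  ⇒  r_C2 = 5 (r>0 drops 1)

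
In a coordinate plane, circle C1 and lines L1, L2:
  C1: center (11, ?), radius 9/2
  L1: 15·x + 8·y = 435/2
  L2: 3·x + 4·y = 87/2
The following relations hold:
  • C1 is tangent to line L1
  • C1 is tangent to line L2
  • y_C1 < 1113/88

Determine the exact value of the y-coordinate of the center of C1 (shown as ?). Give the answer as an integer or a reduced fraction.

-3

1. [C1‖L1]  y_C1² − (105/8)y_C1 − 387/8 = 0  ⇒  y_C1 = -3 or 129/8
2. [C1‖L2]  y_C1² − (21/4)y_C1 − 99/4 = 0  ⇒  y_C1 = -3 or 33/4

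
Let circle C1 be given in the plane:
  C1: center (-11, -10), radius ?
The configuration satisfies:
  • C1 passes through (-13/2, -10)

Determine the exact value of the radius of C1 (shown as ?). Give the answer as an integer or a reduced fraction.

9/2

1. [C1∋P]  r_C1² − 81/4 = 0  ⇒  r_C1 = 9/2 (r>0 drops 1)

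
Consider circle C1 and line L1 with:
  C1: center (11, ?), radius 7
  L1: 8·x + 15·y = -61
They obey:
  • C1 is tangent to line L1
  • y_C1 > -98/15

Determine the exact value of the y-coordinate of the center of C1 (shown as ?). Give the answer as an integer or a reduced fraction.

-2

1. [C1‖L1]  y_C1² + (298/15)y_C1 + 536/15 = 0  ⇒  y_C1 = -268/15 or -2
2. given y_C1 > -98/15: keep -2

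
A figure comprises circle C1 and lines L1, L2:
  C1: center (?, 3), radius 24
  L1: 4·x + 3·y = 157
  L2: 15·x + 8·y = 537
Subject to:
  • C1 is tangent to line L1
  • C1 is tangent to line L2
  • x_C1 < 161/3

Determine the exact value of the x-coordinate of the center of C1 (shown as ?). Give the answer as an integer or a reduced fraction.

1. [C1‖L1]  x_C1² − 74x_C1 + 469 = 0  ⇒  x_C1 = 7 or 67
2. [C1‖L2]  x_C1² − (342/5)x_C1 + 2149/5 = 0  ⇒  x_C1 = 7 or 307/5

7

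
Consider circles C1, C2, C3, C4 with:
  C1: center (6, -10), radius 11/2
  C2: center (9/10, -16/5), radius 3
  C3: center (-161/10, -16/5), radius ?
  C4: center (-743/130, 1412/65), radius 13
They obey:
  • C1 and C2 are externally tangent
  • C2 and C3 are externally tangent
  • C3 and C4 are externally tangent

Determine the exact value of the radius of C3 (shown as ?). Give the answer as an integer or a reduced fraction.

14

1. [ext C2·C3]  r_C3² + 6r_C3 − 280 = 0  ⇒  r_C3 = 14 (r>0 drops 1)
2. [ext C3·C4]  r_C3² + 26r_C3 − 560 = 0  ⇒  r_C3 = 14 (r>0 drops 1)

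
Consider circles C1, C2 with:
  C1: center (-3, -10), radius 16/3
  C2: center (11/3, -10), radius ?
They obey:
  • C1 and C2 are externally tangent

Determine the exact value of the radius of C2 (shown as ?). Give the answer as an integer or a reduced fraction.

4/3

1. [ext C1·C2]  r_C2² + (32/3)r_C2 − 16 = 0  ⇒  r_C2 = 4/3 (r>0 drops 1)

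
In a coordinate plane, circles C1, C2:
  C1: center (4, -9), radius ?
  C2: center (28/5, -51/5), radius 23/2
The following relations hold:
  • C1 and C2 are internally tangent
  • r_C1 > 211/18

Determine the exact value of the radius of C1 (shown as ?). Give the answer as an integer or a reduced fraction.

27/2

1. [int C1,C2]  r_C1² − 23r_C1 + 513/4 = 0  ⇒  r_C1 = 19/2 or 27/2
2. given r_C1 > 211/18: keep 27/2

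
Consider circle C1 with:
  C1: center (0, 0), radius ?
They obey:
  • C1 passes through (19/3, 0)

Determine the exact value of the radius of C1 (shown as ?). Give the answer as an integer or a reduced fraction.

19/3

1. [C1∋P]  r_C1² − 361/9 = 0  ⇒  r_C1 = 19/3 (r>0 drops 1)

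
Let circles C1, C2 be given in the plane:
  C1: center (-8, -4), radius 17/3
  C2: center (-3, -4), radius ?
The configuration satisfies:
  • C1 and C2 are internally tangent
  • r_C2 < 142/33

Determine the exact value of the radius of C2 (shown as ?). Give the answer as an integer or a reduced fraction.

2/3

1. [int C1,C2]  r_C2² − (34/3)r_C2 + 64/9 = 0  ⇒  r_C2 = 2/3 or 32/3
2. given r_C2 < 142/33: keep 2/3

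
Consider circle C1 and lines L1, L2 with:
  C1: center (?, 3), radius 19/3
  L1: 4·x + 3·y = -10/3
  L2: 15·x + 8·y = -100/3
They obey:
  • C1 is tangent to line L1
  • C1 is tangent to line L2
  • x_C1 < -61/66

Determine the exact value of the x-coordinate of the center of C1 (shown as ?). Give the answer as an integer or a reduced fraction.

-11

1. [C1‖L1]  x_C1² + (37/6)x_C1 − 319/6 = 0  ⇒  x_C1 = -11 or 29/6
2. [C1‖L2]  x_C1² + (344/45)x_C1 − 1661/45 = 0  ⇒  x_C1 = -11 or 151/45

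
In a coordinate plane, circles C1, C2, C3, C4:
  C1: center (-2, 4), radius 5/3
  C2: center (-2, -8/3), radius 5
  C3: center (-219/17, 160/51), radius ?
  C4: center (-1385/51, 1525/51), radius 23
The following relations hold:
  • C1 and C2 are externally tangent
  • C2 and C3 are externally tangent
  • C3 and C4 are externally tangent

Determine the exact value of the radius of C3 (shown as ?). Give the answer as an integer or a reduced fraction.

1. [ext C2·C3]  r_C3² + 10r_C3 − 1144/9 = 0  ⇒  r_C3 = 22/3 (r>0 drops 1)
2. [ext C3·C4]  r_C3² + 46r_C3 − 3520/9 = 0  ⇒  r_C3 = 22/3 (r>0 drops 1)

22/3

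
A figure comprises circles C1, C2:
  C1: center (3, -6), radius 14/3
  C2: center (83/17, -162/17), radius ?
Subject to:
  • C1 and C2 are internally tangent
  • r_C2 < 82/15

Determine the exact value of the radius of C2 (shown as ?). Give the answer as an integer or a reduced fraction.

2/3

1. [int C1,C2]  r_C2² − (28/3)r_C2 + 52/9 = 0  ⇒  r_C2 = 2/3 or 26/3
2. given r_C2 < 82/15: keep 2/3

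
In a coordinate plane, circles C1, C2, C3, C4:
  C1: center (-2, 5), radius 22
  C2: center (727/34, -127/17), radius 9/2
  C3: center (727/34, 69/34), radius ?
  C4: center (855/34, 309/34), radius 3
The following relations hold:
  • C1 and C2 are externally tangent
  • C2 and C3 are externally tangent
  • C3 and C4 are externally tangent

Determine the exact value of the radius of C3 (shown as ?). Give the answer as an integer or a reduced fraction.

1. [ext C2·C3]  r_C3² + 9r_C3 − 70 = 0  ⇒  r_C3 = 5 (r>0 drops 1)
2. [ext C3·C4]  r_C3² + 6r_C3 − 55 = 0  ⇒  r_C3 = 5 (r>0 drops 1)

5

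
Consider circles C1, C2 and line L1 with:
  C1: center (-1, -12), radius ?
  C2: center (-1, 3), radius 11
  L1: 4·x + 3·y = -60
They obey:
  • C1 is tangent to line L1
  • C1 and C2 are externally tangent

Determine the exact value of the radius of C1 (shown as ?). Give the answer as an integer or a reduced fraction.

1. [C1‖L1]  r_C1² − 16 = 0  ⇒  r_C1 = 4 (r>0 drops 1)
2. [ext C1·C2]  r_C1² + 22r_C1 − 104 = 0  ⇒  r_C1 = 4 (r>0 drops 1)

4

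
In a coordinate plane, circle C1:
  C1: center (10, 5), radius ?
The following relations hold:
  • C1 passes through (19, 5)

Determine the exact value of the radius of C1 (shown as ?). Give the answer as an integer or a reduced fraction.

1. [C1∋P]  r_C1² − 81 = 0  ⇒  r_C1 = 9 (r>0 drops 1)

9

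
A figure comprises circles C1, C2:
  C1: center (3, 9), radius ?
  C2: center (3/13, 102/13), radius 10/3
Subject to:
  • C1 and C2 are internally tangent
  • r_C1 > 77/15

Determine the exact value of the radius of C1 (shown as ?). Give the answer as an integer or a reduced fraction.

1. [int C1,C2]  r_C1² − (20/3)r_C1 + 19/9 = 0  ⇒  r_C1 = 1/3 or 19/3
2. given r_C1 > 77/15: keep 19/3

19/3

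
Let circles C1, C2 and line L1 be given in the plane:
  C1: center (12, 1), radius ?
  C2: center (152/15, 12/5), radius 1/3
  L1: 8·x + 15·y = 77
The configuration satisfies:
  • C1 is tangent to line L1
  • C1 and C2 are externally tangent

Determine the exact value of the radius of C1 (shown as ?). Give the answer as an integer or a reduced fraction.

1. [C1‖L1]  r_C1² − 4 = 0  ⇒  r_C1 = 2 (r>0 drops 1)
2. [ext C1·C2]  r_C1² + (2/3)r_C1 − 16/3 = 0  ⇒  r_C1 = 2 (r>0 drops 1)

2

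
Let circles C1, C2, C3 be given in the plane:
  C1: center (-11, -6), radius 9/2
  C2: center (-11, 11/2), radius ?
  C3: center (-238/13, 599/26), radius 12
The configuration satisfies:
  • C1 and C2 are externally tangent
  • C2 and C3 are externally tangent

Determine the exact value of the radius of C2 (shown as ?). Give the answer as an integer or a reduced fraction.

7

1. [ext C1·C2]  r_C2² + 9r_C2 − 112 = 0  ⇒  r_C2 = 7 (r>0 drops 1)
2. [ext C2·C3]  r_C2² + 24r_C2 − 217 = 0  ⇒  r_C2 = 7 (r>0 drops 1)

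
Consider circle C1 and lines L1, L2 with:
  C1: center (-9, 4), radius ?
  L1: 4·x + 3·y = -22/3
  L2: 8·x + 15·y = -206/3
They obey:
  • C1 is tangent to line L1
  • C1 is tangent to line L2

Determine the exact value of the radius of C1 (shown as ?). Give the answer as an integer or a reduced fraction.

10/3

1. [C1‖L1]  r_C1² − 100/9 = 0  ⇒  r_C1 = 10/3 (r>0 drops 1)
2. [C1‖L2]  r_C1² − 100/9 = 0  ⇒  r_C1 = 10/3 (r>0 drops 1)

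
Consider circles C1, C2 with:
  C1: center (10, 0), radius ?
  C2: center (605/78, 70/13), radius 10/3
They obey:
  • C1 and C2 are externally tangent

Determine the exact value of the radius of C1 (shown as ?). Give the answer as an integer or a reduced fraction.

1. [ext C1·C2]  r_C1² + (20/3)r_C1 − 275/12 = 0  ⇒  r_C1 = 5/2 (r>0 drops 1)

5/2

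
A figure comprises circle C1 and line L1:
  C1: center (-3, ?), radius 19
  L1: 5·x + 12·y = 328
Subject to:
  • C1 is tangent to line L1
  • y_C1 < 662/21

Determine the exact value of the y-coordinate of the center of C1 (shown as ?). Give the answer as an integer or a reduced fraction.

1. [C1‖L1]  y_C1² − (343/6)y_C1 + 1180/3 = 0  ⇒  y_C1 = 8 or 295/6
2. given y_C1 < 662/21: keep 8

8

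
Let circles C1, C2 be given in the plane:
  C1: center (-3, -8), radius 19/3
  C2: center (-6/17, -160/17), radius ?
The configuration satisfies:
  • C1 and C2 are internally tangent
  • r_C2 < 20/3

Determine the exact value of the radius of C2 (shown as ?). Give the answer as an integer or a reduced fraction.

10/3

1. [int C1,C2]  r_C2² − (38/3)r_C2 + 280/9 = 0  ⇒  r_C2 = 10/3 or 28/3
2. given r_C2 < 20/3: keep 10/3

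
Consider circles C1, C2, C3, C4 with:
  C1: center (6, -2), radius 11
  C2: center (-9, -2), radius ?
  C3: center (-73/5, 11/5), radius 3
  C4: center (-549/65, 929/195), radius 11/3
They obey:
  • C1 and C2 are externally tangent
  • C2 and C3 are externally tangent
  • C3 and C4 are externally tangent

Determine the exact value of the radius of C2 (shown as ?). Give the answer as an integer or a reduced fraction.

1. [ext C1·C2]  r_C2² + 22r_C2 − 104 = 0  ⇒  r_C2 = 4 (r>0 drops 1)
2. [ext C2·C3]  r_C2² + 6r_C2 − 40 = 0  ⇒  r_C2 = 4 (r>0 drops 1)

4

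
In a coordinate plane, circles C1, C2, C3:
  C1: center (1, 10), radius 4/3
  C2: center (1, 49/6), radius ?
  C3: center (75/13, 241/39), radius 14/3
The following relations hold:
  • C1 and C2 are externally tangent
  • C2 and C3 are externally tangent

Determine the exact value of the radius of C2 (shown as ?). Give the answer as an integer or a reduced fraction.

1/2

1. [ext C1·C2]  r_C2² + (8/3)r_C2 − 19/12 = 0  ⇒  r_C2 = 1/2 (r>0 drops 1)
2. [ext C2·C3]  r_C2² + (28/3)r_C2 − 59/12 = 0  ⇒  r_C2 = 1/2 (r>0 drops 1)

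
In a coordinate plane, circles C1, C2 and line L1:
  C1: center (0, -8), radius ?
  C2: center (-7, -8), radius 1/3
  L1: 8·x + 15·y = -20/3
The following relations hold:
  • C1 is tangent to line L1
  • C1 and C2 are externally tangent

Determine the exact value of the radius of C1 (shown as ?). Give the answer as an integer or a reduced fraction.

20/3

1. [C1‖L1]  r_C1² − 400/9 = 0  ⇒  r_C1 = 20/3 (r>0 drops 1)
2. [ext C1·C2]  r_C1² + (2/3)r_C1 − 440/9 = 0  ⇒  r_C1 = 20/3 (r>0 drops 1)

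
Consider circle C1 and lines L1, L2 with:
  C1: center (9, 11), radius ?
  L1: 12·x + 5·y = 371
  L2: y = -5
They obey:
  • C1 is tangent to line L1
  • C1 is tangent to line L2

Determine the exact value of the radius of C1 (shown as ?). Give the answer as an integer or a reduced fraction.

16

1. [C1‖L1]  r_C1² − 256 = 0  ⇒  r_C1 = 16 (r>0 drops 1)
2. [C1‖L2]  r_C1² − 256 = 0  ⇒  r_C1 = 16 (r>0 drops 1)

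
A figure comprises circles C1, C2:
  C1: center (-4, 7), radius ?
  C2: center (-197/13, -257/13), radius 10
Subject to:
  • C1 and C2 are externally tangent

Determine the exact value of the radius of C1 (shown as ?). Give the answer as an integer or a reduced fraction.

19

1. [ext C1·C2]  r_C1² + 20r_C1 − 741 = 0  ⇒  r_C1 = 19 (r>0 drops 1)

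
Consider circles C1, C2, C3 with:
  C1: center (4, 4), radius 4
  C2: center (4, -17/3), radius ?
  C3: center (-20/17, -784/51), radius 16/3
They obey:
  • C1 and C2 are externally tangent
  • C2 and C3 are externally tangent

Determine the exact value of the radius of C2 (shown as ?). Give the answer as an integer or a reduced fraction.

17/3

1. [ext C1·C2]  r_C2² + 8r_C2 − 697/9 = 0  ⇒  r_C2 = 17/3 (r>0 drops 1)
2. [ext C2·C3]  r_C2² + (32/3)r_C2 − 833/9 = 0  ⇒  r_C2 = 17/3 (r>0 drops 1)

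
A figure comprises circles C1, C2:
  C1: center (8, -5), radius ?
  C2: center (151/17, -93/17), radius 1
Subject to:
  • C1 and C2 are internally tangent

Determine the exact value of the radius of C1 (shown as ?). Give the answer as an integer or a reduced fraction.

1. [int C1,C2]  r_C1² − 2r_C1 = 0  ⇒  r_C1 = 2 (r>0 drops 1)

2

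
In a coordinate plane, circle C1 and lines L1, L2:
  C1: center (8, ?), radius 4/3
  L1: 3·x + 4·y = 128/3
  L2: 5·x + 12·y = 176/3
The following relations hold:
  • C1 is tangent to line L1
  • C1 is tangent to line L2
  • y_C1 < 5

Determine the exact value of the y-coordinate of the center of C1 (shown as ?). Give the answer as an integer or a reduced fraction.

1. [C1‖L1]  y_C1² − (28/3)y_C1 + 19 = 0  ⇒  y_C1 = 3 or 19/3
2. [C1‖L2]  y_C1² − (28/9)y_C1 + 1/3 = 0  ⇒  y_C1 = 1/9 or 3

3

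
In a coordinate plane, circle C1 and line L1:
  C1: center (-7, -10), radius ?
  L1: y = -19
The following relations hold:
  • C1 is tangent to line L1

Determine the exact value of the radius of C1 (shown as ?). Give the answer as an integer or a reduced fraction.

9

1. [C1‖L1]  r_C1² − 81 = 0  ⇒  r_C1 = 9 (r>0 drops 1)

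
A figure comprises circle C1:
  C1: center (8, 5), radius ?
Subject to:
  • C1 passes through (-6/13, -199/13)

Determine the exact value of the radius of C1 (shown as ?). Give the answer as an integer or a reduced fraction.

22

1. [C1∋P]  r_C1² − 484 = 0  ⇒  r_C1 = 22 (r>0 drops 1)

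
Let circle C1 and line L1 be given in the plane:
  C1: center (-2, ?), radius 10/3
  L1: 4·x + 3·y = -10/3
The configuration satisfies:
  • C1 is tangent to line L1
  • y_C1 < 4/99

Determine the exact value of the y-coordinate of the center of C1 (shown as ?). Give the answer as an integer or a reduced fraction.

1. [C1‖L1]  y_C1² − (28/9)y_C1 − 256/9 = 0  ⇒  y_C1 = -4 or 64/9
2. given y_C1 < 4/99: keep -4

-4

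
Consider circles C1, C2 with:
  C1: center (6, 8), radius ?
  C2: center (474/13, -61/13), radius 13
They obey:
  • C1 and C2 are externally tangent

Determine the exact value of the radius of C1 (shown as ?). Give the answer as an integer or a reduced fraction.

20

1. [ext C1·C2]  r_C1² + 26r_C1 − 920 = 0  ⇒  r_C1 = 20 (r>0 drops 1)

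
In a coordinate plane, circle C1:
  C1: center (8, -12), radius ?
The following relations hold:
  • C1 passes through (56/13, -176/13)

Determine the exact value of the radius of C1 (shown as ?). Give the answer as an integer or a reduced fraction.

1. [C1∋P]  r_C1² − 16 = 0  ⇒  r_C1 = 4 (r>0 drops 1)

4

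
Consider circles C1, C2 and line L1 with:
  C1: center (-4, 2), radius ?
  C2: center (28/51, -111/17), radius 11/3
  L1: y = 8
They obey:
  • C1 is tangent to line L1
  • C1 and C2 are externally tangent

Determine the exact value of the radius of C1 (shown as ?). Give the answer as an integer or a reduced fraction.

1. [C1‖L1]  r_C1² − 36 = 0  ⇒  r_C1 = 6 (r>0 drops 1)
2. [ext C1·C2]  r_C1² + (22/3)r_C1 − 80 = 0  ⇒  r_C1 = 6 (r>0 drops 1)

6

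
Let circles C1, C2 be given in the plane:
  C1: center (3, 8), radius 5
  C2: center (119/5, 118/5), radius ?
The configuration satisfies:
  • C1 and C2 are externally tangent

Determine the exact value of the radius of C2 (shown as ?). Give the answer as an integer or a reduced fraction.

1. [ext C1·C2]  r_C2² + 10r_C2 − 651 = 0  ⇒  r_C2 = 21 (r>0 drops 1)

21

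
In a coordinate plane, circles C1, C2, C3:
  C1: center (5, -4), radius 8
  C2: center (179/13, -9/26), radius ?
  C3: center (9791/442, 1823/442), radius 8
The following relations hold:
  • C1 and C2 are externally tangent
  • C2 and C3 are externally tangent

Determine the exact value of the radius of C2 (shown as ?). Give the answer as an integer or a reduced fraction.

1. [ext C1·C2]  r_C2² + 16r_C2 − 105/4 = 0  ⇒  r_C2 = 3/2 (r>0 drops 1)
2. [ext C2·C3]  r_C2² + 16r_C2 − 105/4 = 0  ⇒  r_C2 = 3/2 (r>0 drops 1)

3/2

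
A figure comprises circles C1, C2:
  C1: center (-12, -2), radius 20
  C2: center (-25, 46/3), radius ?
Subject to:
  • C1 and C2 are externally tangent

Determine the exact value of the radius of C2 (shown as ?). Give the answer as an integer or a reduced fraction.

5/3

1. [ext C1·C2]  r_C2² + 40r_C2 − 625/9 = 0  ⇒  r_C2 = 5/3 (r>0 drops 1)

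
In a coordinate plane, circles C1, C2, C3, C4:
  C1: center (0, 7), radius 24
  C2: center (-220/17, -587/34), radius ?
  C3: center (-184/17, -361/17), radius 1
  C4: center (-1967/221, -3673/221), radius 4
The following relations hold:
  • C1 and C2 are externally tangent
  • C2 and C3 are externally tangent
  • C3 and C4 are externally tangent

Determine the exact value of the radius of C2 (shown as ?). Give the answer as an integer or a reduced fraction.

1. [ext C1·C2]  r_C2² + 48r_C2 − 721/4 = 0  ⇒  r_C2 = 7/2 (r>0 drops 1)
2. [ext C2·C3]  r_C2² + 2r_C2 − 77/4 = 0  ⇒  r_C2 = 7/2 (r>0 drops 1)

7/2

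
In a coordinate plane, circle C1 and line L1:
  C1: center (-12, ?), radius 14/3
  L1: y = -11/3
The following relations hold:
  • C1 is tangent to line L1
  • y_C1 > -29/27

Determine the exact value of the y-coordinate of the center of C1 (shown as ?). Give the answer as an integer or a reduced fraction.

1. [C1‖L1]  y_C1² + (22/3)y_C1 − 25/3 = 0  ⇒  y_C1 = -25/3 or 1
2. given y_C1 > -29/27: keep 1

1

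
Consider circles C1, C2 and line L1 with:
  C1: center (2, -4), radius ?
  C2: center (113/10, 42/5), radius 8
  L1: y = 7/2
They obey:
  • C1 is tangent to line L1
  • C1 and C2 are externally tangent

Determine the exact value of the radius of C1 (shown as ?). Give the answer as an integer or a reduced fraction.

1. [C1‖L1]  r_C1² − 225/4 = 0  ⇒  r_C1 = 15/2 (r>0 drops 1)
2. [ext C1·C2]  r_C1² + 16r_C1 − 705/4 = 0  ⇒  r_C1 = 15/2 (r>0 drops 1)

15/2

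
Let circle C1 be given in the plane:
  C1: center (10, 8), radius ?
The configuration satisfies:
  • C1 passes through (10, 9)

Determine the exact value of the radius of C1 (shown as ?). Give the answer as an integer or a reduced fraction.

1. [C1∋P]  r_C1² − 1 = 0  ⇒  r_C1 = 1 (r>0 drops 1)

1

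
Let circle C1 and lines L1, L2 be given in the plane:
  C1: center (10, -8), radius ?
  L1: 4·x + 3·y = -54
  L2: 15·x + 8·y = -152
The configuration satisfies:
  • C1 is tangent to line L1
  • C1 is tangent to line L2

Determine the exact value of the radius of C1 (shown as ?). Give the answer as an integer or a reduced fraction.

14

1. [C1‖L1]  r_C1² − 196 = 0  ⇒  r_C1 = 14 (r>0 drops 1)
2. [C1‖L2]  r_C1² − 196 = 0  ⇒  r_C1 = 14 (r>0 drops 1)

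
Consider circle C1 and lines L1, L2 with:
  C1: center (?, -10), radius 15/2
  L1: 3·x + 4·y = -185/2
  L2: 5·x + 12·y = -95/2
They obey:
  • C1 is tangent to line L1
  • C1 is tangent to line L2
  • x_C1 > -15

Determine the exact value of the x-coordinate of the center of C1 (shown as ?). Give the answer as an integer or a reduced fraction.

-5

1. [C1‖L1]  x_C1² + 35x_C1 + 150 = 0  ⇒  x_C1 = -30 or -5
2. [C1‖L2]  x_C1² − 29x_C1 − 170 = 0  ⇒  x_C1 = -5 or 34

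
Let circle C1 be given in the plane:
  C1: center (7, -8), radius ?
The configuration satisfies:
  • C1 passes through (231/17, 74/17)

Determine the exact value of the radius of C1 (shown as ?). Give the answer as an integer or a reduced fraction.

14

1. [C1∋P]  r_C1² − 196 = 0  ⇒  r_C1 = 14 (r>0 drops 1)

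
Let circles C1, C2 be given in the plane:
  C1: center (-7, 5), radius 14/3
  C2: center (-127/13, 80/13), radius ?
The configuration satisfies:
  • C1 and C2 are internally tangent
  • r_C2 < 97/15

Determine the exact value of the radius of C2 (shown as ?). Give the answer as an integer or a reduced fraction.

5/3

1. [int C1,C2]  r_C2² − (28/3)r_C2 + 115/9 = 0  ⇒  r_C2 = 5/3 or 23/3
2. given r_C2 < 97/15: keep 5/3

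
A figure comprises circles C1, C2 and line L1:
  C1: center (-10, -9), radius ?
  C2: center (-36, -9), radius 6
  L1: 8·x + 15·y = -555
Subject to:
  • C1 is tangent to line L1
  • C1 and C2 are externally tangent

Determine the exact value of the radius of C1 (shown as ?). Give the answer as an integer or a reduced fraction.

20

1. [C1‖L1]  r_C1² − 400 = 0  ⇒  r_C1 = 20 (r>0 drops 1)
2. [ext C1·C2]  r_C1² + 12r_C1 − 640 = 0  ⇒  r_C1 = 20 (r>0 drops 1)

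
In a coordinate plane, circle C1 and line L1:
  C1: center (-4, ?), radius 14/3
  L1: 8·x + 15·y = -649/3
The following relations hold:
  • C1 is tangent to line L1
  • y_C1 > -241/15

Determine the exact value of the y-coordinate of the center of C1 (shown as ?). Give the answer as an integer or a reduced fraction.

1. [C1‖L1]  y_C1² + (1106/45)y_C1 + 5537/45 = 0  ⇒  y_C1 = -791/45 or -7
2. given y_C1 > -241/15: keep -7

-7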